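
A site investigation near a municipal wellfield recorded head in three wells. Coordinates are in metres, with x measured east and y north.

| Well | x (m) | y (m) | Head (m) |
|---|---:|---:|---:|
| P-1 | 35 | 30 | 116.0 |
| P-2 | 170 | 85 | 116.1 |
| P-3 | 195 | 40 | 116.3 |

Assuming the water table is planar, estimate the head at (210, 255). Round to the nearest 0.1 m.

Taking P-1 as reference: P-2−P-1 = (135, 55, +0.1); P-3−P-1 = (160, 10, +0.3).
Solve a·Δx + b·Δy = Δh: det = 135·10 − 160·55 = -7450.
∂h/∂x = [(+0.1)·10 − (+0.3)·55] / -7450 = +0.002081
∂h/∂y = [135·(+0.3) − 160·(+0.1)] / -7450 = -0.003289
h(210, 255) = 116.0 + (+0.002081)·(175) + (-0.003289)·(225) = 116.0 +0.364 -0.740 = 115.624 m.

115.6 m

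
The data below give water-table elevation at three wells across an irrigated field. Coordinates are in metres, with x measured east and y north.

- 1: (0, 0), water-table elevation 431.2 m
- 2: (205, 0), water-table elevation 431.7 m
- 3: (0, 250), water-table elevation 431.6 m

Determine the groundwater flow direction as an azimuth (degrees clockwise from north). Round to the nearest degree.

237°

∂h/∂x = (431.7 − 431.2) / (205 − 0) = +0.002439
∂h/∂y = (431.6 − 431.2) / (250 − 0) = +0.001600
Flow direction (−∇h) has components (-0.002439 E, -0.001600 N).
Azimuth = atan2(E, N) = atan2(-0.002439, -0.001600) = 236.7° ≈ 237°.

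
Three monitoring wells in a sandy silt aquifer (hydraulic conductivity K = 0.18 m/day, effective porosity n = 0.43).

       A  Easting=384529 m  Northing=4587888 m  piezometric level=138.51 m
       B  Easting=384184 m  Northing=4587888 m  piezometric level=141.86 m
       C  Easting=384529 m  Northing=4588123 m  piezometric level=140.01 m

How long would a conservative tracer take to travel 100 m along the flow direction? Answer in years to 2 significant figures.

56 years

∂h/∂x = (141.86 − 138.51) / (384184 − 384529) = -0.009710
∂h/∂y = (140.01 − 138.51) / (4588123 − 4587888) = +0.006383
|∇h| = √(-0.009710² + 0.006383²) = 0.01162
Seepage velocity v = K·i/n = 0.18 × 0.01162 / 0.43 = 0.004864 m/day.
t = 100 / 0.004864 = 2.056e+04 days = 56.3 years.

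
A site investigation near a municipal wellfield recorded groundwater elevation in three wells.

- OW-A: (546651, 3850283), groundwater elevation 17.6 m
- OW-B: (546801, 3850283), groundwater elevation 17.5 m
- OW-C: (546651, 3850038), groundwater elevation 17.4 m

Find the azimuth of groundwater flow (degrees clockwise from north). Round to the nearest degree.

∂h/∂x = (17.5 − 17.6) / (546801 − 546651) = -0.0006667
∂h/∂y = (17.4 − 17.6) / (3850038 − 3850283) = +0.0008163
Flow direction (−∇h) has components (+0.0006667 E, -0.0008163 N).
Azimuth = atan2(E, N) = atan2(+0.0006667, -0.0008163) = 140.8° ≈ 141°.

141°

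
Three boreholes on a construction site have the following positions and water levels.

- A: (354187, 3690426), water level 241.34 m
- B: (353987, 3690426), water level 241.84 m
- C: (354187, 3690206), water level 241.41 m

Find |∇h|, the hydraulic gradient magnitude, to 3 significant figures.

∂h/∂x = (241.84 − 241.34) / (353987 − 354187) = -0.002500
∂h/∂y = (241.41 − 241.34) / (3690206 − 3690426) = -0.0003182
|∇h| = √(-0.002500² + -0.0003182²) = 0.00252

0.00252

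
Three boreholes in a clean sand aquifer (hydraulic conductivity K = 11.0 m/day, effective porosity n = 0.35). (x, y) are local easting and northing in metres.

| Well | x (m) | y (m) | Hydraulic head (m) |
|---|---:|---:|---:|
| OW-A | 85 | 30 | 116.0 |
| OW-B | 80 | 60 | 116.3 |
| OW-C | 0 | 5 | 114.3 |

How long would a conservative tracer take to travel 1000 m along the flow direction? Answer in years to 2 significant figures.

4.2 years

Differences from OW-A: to OW-B (Δx, Δy, Δh) = (-5, 30, +0.3); to OW-C = (-85, -25, -1.7).
Determinant of the coordinate differences = (-5)·(-25) − (-85)·30 = 2675.
∂h/∂x = [(+0.3)·(-25) − (-1.7)·30] / 2675 = +0.01626
∂h/∂y = [(-5)·(-1.7) − (-85)·(+0.3)] / 2675 = +0.01271
|∇h| = √(0.01626² + 0.01271²) = 0.02064
Seepage velocity v = K·i/n = 11.0 × 0.02064 / 0.35 = 0.6487 m/day.
t = 1000 / 0.6487 = 1542 days = 4.22 years.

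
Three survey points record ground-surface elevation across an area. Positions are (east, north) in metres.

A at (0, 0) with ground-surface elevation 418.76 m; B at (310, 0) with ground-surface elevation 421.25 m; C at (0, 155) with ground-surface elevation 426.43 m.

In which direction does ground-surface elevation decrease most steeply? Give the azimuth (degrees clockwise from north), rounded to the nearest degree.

189°

∂z/∂x = (421.25 − 418.76) / (310 − 0) = +0.008032
∂z/∂y = (426.43 − 418.76) / (155 − 0) = +0.04948
Steepest decrease is along −∇f: components (-0.008032 E, -0.04948 N).
Azimuth = atan2(-0.008032, -0.04948) = 189.2° ≈ 189°.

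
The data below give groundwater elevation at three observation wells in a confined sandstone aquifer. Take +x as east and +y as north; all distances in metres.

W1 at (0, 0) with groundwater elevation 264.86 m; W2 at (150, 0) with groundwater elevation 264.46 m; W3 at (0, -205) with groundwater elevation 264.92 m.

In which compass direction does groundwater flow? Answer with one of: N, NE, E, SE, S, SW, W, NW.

∂h/∂x = (264.46 − 264.86) / (150 − 0) = -0.002667
∂h/∂y = (264.92 − 264.86) / (-205 − 0) = -0.0002927
Flow = −∇h = (+0.002667 east, +0.0002927 north), which points east.

E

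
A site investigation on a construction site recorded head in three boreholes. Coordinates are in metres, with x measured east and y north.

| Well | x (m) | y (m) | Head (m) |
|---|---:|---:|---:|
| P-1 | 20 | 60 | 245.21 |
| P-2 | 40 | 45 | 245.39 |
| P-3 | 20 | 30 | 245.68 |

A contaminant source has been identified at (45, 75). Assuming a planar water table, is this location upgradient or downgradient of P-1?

downgradient

With h = a·x + b·y + c and P-1 as origin, the differences give:
  20·a + (-15)·b = +0.18
  0·a + (-30)·b = +0.47
Eliminate b (×(-30) and ×(-15), subtract): -600·a = 1.650 → a = ∂h/∂x = -0.002750
Back-substitute: b = ∂h/∂y = -0.01567.
Head at (45, 75) = 245.21 + (-0.002750)·(25) + (-0.01567)·(15) = 244.91 m.
That is lower than the 245.21 m at P-1, so the point is downgradient.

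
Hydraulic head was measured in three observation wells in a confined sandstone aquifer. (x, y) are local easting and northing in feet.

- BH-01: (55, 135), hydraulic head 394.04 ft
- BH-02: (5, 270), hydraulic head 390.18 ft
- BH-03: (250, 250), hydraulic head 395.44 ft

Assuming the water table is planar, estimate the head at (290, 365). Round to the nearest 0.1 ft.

393.8 ft

Differences from BH-01: to BH-02 (Δx, Δy, Δh) = (-50, 135, -3.86); to BH-03 = (195, 115, +1.40).
Solve a·Δx + b·Δy = Δh: det = (-50)·115 − 195·135 = -32075.
∂h/∂x = [(-3.86)·115 − (+1.40)·135] / -32075 = +0.01973
∂h/∂y = [(-50)·(+1.40) − 195·(-3.86)] / -32075 = -0.02128
h(290, 365) = 394.04 + (+0.01973)·(235) + (-0.02128)·(230) = 394.04 +4.637 -4.895 = 393.782 ft.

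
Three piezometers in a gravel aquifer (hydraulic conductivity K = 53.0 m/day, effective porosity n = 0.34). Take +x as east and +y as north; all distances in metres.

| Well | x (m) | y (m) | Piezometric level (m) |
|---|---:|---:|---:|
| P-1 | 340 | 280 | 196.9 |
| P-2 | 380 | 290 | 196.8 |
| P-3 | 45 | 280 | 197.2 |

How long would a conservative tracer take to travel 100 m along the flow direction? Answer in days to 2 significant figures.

With h = a·x + b·y + c and P-1 as origin, the differences give:
  40·a + 10·b = -0.1
  (-295)·a + 0·b = +0.3
Eliminate b (×0 and ×10, subtract): 2950·a = -3.00 → a = ∂h/∂x = -0.001017
Back-substitute: b = ∂h/∂y = -0.005932.
|∇h| = √(-0.001017² + -0.005932²) = 0.006019
Seepage velocity v = K·i/n = 53.0 × 0.006019 / 0.34 = 0.9383 m/day.
t = 100 / 0.9383 = 106.6 days.

110 days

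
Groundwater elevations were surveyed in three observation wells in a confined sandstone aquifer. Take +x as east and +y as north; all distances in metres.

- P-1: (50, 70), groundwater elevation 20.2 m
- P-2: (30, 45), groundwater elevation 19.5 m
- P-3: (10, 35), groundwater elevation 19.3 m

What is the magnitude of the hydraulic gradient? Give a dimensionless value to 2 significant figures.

Three-point gradient (reference P-1): Δ to P-2 = (-20, -25, -0.7), Δ to P-3 = (-40, -35, -0.9).
∂h/∂x = -0.006667, ∂h/∂y = +0.03333 (det = -300).
|∇h| = √(-0.006667² + 0.03333²) = 0.03399

0.034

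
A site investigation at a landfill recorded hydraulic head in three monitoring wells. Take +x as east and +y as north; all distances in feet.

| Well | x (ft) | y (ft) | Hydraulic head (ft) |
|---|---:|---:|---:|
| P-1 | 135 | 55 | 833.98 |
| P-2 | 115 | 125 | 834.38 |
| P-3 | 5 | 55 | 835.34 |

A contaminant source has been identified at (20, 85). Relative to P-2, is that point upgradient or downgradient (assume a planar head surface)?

upgradient

Differences from P-1: to P-2 (Δx, Δy, Δh) = (-20, 70, +0.40); to P-3 = (-130, 0, +1.36).
Determinant of the coordinate differences = (-20)·0 − (-130)·70 = 9100.
∂h/∂x = [(+0.40)·0 − (+1.36)·70] / 9100 = -0.01046
∂h/∂y = [(-20)·(+1.36) − (-130)·(+0.40)] / 9100 = +0.002725
Head at (20, 85) = 833.98 + (-0.01046)·(-115) + (+0.002725)·(30) = 835.26 ft.
That is higher than the 834.38 ft at P-2, so the point is upgradient.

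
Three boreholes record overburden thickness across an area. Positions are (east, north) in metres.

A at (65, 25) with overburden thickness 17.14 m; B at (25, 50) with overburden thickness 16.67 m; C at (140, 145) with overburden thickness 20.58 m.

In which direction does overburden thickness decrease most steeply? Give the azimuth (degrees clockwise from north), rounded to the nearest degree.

With d = a·x + b·y + c and A as origin, the differences give:
  (-40)·a + 25·b = -0.47
  75·a + 120·b = +3.44
Eliminate b (×120 and ×25, subtract): -6675·a = -142.400 → a = ∂d/∂x = +0.02133
Back-substitute: b = ∂d/∂y = +0.01533.
Steepest decrease is along −∇f: components (-0.02133 E, -0.01533 N).
Azimuth = atan2(-0.02133, -0.01533) = 234.3° ≈ 234°.

234°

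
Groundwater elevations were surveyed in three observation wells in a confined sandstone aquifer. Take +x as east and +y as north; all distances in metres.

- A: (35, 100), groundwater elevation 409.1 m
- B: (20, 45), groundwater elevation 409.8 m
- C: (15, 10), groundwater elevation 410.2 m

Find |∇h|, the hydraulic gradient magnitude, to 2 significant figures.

0.014

With h = a·x + b·y + c and A as origin, the differences give:
  (-15)·a + (-55)·b = +0.7
  (-20)·a + (-90)·b = +1.1
Eliminate b (×(-90) and ×(-55), subtract): 250·a = -2.50 → a = ∂h/∂x = -0.01000
Back-substitute: b = ∂h/∂y = -0.010000.
|∇h| = √(-0.01000² + -0.010000²) = 0.01414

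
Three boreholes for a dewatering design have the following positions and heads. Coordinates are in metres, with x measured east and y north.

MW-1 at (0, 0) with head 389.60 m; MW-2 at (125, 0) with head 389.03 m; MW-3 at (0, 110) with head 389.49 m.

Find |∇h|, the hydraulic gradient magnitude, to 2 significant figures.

0.0047

∂h/∂x = (389.03 − 389.60) / (125 − 0) = -0.004560
∂h/∂y = (389.49 − 389.60) / (110 − 0) = -0.001000
|∇h| = √(-0.004560² + -0.001000²) = 0.004668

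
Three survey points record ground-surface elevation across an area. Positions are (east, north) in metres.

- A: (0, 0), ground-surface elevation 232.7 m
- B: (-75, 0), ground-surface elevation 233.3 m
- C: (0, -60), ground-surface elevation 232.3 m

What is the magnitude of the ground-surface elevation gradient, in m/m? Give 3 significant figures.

0.0104 m/m

∂z/∂x = (233.3 − 232.7) / (-75 − 0) = -0.008000
∂z/∂y = (232.3 − 232.7) / (-60 − 0) = +0.006667
|∇f| = √(-0.008000² + 0.006667²) = 0.01041 m/m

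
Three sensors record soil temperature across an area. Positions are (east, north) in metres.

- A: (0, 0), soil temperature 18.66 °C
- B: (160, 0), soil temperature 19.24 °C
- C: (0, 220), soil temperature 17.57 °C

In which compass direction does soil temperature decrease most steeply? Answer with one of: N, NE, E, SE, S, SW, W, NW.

NW

∂T/∂x = (19.24 − 18.66) / (160 − 0) = +0.003625
∂T/∂y = (17.57 − 18.66) / (220 − 0) = -0.004955
Steepest decrease is along −∇f = (-0.003625 E, +0.004955 N) → northwest.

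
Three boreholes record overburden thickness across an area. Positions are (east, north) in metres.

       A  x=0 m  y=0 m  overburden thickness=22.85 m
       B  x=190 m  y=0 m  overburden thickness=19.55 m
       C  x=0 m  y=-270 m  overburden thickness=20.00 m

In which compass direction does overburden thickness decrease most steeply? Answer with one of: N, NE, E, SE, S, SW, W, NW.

∂d/∂x = (19.55 − 22.85) / (190 − 0) = -0.01737
∂d/∂y = (20.00 − 22.85) / (-270 − 0) = +0.01056
Steepest decrease is along −∇f = (+0.01737 E, -0.01056 N) → southeast.

SE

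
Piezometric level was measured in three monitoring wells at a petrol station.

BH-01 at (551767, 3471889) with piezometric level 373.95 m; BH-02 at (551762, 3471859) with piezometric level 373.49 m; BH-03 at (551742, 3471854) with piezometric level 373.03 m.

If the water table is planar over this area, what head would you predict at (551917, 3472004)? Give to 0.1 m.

Taking BH-01 as reference: BH-02−BH-01 = (-5, -30, -0.46); BH-03−BH-01 = (-25, -35, -0.92).
Determinant of the coordinate differences = (-5)·(-35) − (-25)·(-30) = -575.
∂h/∂x = [(-0.46)·(-35) − (-0.92)·(-30)] / -575 = +0.02000
∂h/∂y = [(-5)·(-0.92) − (-25)·(-0.46)] / -575 = +0.01200
h(551917, 3472004) = 373.95 + (+0.02000)·(150) + (+0.01200)·(115) = 373.95 +3.000 +1.380 = 378.330 m.

378.3 m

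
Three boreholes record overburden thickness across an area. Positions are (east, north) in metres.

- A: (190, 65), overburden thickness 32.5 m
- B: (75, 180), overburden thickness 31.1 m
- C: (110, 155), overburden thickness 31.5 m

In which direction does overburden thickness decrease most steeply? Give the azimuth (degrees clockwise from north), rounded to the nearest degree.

Taking A as reference: B−A = (-115, 115, -1.4); C−A = (-80, 90, -1.0).
Solve a·Δx + b·Δy = Δd: det = (-115)·90 − (-80)·115 = -1150.
∂d/∂x = [(-1.4)·90 − (-1.0)·115] / -1150 = +0.009565
∂d/∂y = [(-115)·(-1.0) − (-80)·(-1.4)] / -1150 = -0.002609
Steepest decrease is along −∇f: components (-0.009565 E, +0.002609 N).
Azimuth = atan2(-0.009565, +0.002609) = 285.3° ≈ 285°.

285°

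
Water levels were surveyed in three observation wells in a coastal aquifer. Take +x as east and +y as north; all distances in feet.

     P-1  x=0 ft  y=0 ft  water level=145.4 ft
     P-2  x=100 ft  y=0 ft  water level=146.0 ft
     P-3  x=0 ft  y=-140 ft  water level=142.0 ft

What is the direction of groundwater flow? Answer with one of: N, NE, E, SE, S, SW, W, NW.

S

∂h/∂x = (146.0 − 145.4) / (100 − 0) = +0.006000
∂h/∂y = (142.0 − 145.4) / (-140 − 0) = +0.02429
Flow = −∇h = (-0.006000 east, -0.02429 north), which points south.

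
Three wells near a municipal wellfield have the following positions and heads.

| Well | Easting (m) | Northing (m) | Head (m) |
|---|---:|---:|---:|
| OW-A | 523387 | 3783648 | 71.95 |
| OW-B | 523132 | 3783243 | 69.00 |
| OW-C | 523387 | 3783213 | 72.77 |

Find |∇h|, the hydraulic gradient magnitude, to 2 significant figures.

With h = a·x + b·y + c and OW-A as origin, the differences give:
  (-255)·a + (-405)·b = -2.95
  0·a + (-435)·b = +0.82
Eliminate b (×(-435) and ×(-405), subtract): 110925·a = 1615.350 → a = ∂h/∂x = +0.01456
Back-substitute: b = ∂h/∂y = -0.001885.
|∇h| = √(0.01456² + -0.001885²) = 0.01468

0.015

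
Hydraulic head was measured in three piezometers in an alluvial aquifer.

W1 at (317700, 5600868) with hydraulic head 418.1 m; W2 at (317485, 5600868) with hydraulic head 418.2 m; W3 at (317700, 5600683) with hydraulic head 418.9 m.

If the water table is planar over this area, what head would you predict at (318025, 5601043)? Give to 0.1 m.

417.2 m

∂h/∂x = (418.2 − 418.1) / (317485 − 317700) = -0.0004651
∂h/∂y = (418.9 − 418.1) / (5600683 − 5600868) = -0.004324
h(318025, 5601043) = 418.1 + (-0.0004651)·(325) + (-0.004324)·(175) = 418.1 -0.151 -0.757 = 417.192 m.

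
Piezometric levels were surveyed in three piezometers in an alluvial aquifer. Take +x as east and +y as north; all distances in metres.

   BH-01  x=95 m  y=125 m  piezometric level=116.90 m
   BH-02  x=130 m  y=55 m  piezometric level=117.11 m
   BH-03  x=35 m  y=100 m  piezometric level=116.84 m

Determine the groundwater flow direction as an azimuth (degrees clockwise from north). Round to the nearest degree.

318°

Differences from BH-01: to BH-02 (Δx, Δy, Δh) = (35, -70, +0.21); to BH-03 = (-60, -25, -0.06).
Solve a·Δx + b·Δy = Δh: det = 35·(-25) − (-60)·(-70) = -5075.
∂h/∂x = [(+0.21)·(-25) − (-0.06)·(-70)] / -5075 = +0.001862
∂h/∂y = [35·(-0.06) − (-60)·(+0.21)] / -5075 = -0.002069
Flow direction (−∇h) has components (-0.001862 E, +0.002069 N).
Azimuth = atan2(E, N) = atan2(-0.001862, +0.002069) = 318.0° ≈ 318°.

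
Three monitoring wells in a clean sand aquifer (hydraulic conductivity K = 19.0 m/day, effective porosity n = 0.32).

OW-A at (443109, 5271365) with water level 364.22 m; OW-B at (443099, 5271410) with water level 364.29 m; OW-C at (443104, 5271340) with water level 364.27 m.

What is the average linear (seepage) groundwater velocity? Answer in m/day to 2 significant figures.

0.50 m/day

Three-point gradient (reference OW-A): Δ to OW-B = (-10, 45, +0.07), Δ to OW-C = (-5, -25, +0.05).
∂h/∂x = -0.008421, ∂h/∂y = -0.0003158 (det = 475).
|∇h| = √(-0.008421² + -0.0003158²) = 0.008427
Seepage velocity v = K·i/n = 19.0 × 0.008427 / 0.32 = 0.5004 m/day.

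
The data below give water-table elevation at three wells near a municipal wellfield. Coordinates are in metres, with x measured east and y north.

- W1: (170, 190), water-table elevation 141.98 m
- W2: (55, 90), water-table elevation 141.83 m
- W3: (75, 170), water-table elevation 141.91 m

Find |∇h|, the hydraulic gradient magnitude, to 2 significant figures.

0.0010

Taking W1 as reference: W2−W1 = (-115, -100, -0.15); W3−W1 = (-95, -20, -0.07).
Solve a·Δx + b·Δy = Δh: det = (-115)·(-20) − (-95)·(-100) = -7200.
∂h/∂x = [(-0.15)·(-20) − (-0.07)·(-100)] / -7200 = +0.0005556
∂h/∂y = [(-115)·(-0.07) − (-95)·(-0.15)] / -7200 = +0.0008611
|∇h| = √(0.0005556² + 0.0008611²) = 0.001025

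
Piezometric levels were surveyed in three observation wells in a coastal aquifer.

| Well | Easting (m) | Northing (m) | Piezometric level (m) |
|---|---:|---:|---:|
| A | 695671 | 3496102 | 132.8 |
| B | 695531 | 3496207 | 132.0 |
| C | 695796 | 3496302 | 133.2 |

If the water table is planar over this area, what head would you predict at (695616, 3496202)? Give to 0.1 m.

132.4 m

Differences from A: to B (Δx, Δy, Δh) = (-140, 105, -0.8); to C = (125, 200, +0.4).
Solve a·Δx + b·Δy = Δh: det = (-140)·200 − 125·105 = -41125.
∂h/∂x = [(-0.8)·200 − (+0.4)·105] / -41125 = +0.004912
∂h/∂y = [(-140)·(+0.4) − 125·(-0.8)] / -41125 = -0.001070
h(695616, 3496202) = 132.8 + (+0.004912)·(-55) + (-0.001070)·(100) = 132.8 -0.270 -0.107 = 132.423 m.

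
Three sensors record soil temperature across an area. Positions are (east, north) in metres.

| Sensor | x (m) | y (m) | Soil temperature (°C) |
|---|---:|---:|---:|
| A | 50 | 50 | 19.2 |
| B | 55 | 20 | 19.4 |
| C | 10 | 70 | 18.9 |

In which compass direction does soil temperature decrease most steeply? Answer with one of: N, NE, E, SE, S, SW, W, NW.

Taking A as reference: B−A = (5, -30, +0.2); C−A = (-40, 20, -0.3).
Solve a·Δx + b·Δy = ΔT: det = 5·20 − (-40)·(-30) = -1100.
∂T/∂x = [(+0.2)·20 − (-0.3)·(-30)] / -1100 = +0.004545
∂T/∂y = [5·(-0.3) − (-40)·(+0.2)] / -1100 = -0.005909
Steepest decrease is along −∇f = (-0.004545 E, +0.005909 N) → northwest.

NW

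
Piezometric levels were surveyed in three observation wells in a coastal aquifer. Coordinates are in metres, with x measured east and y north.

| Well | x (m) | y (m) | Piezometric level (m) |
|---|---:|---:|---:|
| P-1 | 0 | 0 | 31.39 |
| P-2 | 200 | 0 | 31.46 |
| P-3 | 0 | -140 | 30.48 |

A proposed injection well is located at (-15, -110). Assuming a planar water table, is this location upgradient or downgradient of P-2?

downgradient

∂h/∂x = (31.46 − 31.39) / (200 − 0) = +0.0003500
∂h/∂y = (30.48 − 31.39) / (-140 − 0) = +0.006500
Head at (-15, -110) = 31.39 + (+0.0003500)·(-15) + (+0.006500)·(-110) = 30.67 m.
That is lower than the 31.46 m at P-2, so the point is downgradient.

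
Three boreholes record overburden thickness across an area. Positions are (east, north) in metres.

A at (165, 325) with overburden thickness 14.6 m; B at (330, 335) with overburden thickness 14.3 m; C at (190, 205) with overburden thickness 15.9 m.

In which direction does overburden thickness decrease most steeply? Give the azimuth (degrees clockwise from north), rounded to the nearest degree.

Differences from A: to B (Δx, Δy, Δh) = (165, 10, -0.3); to C = (25, -120, +1.3).
Determinant of the coordinate differences = 165·(-120) − 25·10 = -20050.
∂d/∂x = [(-0.3)·(-120) − (+1.3)·10] / -20050 = -0.001147
∂d/∂y = [165·(+1.3) − 25·(-0.3)] / -20050 = -0.01107
Steepest decrease is along −∇f: components (+0.001147 E, +0.01107 N).
Azimuth = atan2(+0.001147, +0.01107) = 5.9° ≈ 006°.

006°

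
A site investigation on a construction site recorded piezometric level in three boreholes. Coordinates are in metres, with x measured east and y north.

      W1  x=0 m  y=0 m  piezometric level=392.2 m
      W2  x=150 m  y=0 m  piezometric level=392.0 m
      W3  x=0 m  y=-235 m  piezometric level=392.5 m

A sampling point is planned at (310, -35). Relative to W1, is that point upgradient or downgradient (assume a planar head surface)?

∂h/∂x = (392.0 − 392.2) / (150 − 0) = -0.001333
∂h/∂y = (392.5 − 392.2) / (-235 − 0) = -0.001277
Head at (310, -35) = 392.2 + (-0.001333)·(310) + (-0.001277)·(-35) = 391.83 m.
That is lower than the 392.2 m at W1, so the point is downgradient.

downgradient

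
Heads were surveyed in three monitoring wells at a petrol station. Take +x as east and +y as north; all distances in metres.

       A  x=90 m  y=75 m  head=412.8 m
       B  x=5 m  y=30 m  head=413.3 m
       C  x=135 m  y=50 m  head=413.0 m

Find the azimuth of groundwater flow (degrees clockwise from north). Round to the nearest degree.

Differences from A: to B (Δx, Δy, Δh) = (-85, -45, +0.5); to C = (45, -25, +0.2).
Determinant of the coordinate differences = (-85)·(-25) − 45·(-45) = 4150.
∂h/∂x = [(+0.5)·(-25) − (+0.2)·(-45)] / 4150 = -0.0008434
∂h/∂y = [(-85)·(+0.2) − 45·(+0.5)] / 4150 = -0.009518
Flow direction (−∇h) has components (+0.0008434 E, +0.009518 N).
Azimuth = atan2(E, N) = atan2(+0.0008434, +0.009518) = 5.1° ≈ 005°.

005°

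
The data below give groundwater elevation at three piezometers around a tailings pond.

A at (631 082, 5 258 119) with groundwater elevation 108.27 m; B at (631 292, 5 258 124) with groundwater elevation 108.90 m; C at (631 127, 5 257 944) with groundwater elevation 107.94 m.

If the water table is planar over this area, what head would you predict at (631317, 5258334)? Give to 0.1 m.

109.5 m

Taking A as reference: B−A = (210, 5, +0.63); C−A = (45, -175, -0.33).
Solve a·Δx + b·Δy = Δh: det = 210·(-175) − 45·5 = -36975.
∂h/∂x = [(+0.63)·(-175) − (-0.33)·5] / -36975 = +0.002937
∂h/∂y = [210·(-0.33) − 45·(+0.63)] / -36975 = +0.002641
h(631317, 5258334) = 108.27 + (+0.002937)·(235) + (+0.002641)·(215) = 108.27 +0.690 +0.568 = 109.528 m.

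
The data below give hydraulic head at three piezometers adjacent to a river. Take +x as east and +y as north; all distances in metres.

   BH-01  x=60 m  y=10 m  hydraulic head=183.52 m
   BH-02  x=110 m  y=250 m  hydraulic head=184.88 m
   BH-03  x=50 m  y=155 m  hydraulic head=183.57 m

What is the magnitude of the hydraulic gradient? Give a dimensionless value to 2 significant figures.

0.019

With h = a·x + b·y + c and BH-01 as origin, the differences give:
  50·a + 240·b = +1.36
  (-10)·a + 145·b = +0.05
Eliminate b (×145 and ×240, subtract): 9650·a = 185.200 → a = ∂h/∂x = +0.01919
Back-substitute: b = ∂h/∂y = +0.001668.
|∇h| = √(0.01919² + 0.001668²) = 0.01926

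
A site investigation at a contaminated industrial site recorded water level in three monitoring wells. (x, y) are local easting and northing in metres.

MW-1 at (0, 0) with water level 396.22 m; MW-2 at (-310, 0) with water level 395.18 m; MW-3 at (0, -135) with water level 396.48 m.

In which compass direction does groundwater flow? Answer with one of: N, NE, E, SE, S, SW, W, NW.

NW

∂h/∂x = (395.18 − 396.22) / (-310 − 0) = +0.003355
∂h/∂y = (396.48 − 396.22) / (-135 − 0) = -0.001926
Flow = −∇h = (-0.003355 east, +0.001926 north), which points northwest.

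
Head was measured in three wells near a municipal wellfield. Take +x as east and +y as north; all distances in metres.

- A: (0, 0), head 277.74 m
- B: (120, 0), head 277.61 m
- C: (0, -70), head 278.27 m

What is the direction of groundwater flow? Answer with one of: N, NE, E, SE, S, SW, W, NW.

∂h/∂x = (277.61 − 277.74) / (120 − 0) = -0.001083
∂h/∂y = (278.27 − 277.74) / (-70 − 0) = -0.007571
Flow = −∇h = (+0.001083 east, +0.007571 north), which points north.

N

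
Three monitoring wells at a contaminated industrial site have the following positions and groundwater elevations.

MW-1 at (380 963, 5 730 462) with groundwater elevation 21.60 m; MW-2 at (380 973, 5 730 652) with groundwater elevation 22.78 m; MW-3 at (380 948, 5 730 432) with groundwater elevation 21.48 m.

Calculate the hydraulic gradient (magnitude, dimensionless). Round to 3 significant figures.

0.00814

Taking MW-1 as reference: MW-2−MW-1 = (10, 190, +1.18); MW-3−MW-1 = (-15, -30, -0.12).
Determinant of the coordinate differences = 10·(-30) − (-15)·190 = 2550.
∂h/∂x = [(+1.18)·(-30) − (-0.12)·190] / 2550 = -0.004941
∂h/∂y = [10·(-0.12) − (-15)·(+1.18)] / 2550 = +0.006471
|∇h| = √(-0.004941² + 0.006471²) = 0.008142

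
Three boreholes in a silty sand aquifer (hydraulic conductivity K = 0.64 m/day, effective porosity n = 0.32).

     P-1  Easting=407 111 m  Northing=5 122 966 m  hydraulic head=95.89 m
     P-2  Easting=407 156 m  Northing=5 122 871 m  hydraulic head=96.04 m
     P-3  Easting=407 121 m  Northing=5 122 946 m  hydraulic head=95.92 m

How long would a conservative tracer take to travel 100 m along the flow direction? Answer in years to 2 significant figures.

Taking P-1 as reference: P-2−P-1 = (45, -95, +0.15); P-3−P-1 = (10, -20, +0.03).
Solve a·Δx + b·Δy = Δh: det = 45·(-20) − 10·(-95) = 50.
∂h/∂x = [(+0.15)·(-20) − (+0.03)·(-95)] / 50 = -0.003000
∂h/∂y = [45·(+0.03) − 10·(+0.15)] / 50 = -0.003000
|∇h| = √(-0.003000² + -0.003000²) = 0.004243
Seepage velocity v = K·i/n = 0.64 × 0.004243 / 0.32 = 0.008486 m/day.
t = 100 / 0.008486 = 1.178e+04 days = 32.3 years.

32 years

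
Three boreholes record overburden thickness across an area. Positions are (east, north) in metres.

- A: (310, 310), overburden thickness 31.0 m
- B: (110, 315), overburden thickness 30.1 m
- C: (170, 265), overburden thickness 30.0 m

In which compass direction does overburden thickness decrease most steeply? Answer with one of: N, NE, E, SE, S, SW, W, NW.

SW

Differences from A: to B (Δx, Δy, Δh) = (-200, 5, -0.9); to C = (-140, -45, -1.0).
Solve a·Δx + b·Δy = Δd: det = (-200)·(-45) − (-140)·5 = 9700.
∂d/∂x = [(-0.9)·(-45) − (-1.0)·5] / 9700 = +0.004691
∂d/∂y = [(-200)·(-1.0) − (-140)·(-0.9)] / 9700 = +0.007629
Steepest decrease is along −∇f = (-0.004691 E, -0.007629 N) → southwest.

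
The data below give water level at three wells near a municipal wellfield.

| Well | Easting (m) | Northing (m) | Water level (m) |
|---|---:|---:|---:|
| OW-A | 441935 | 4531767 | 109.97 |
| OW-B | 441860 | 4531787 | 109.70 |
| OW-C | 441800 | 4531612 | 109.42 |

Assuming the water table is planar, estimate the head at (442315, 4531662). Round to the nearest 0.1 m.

111.3 m

Taking OW-A as reference: OW-B−OW-A = (-75, 20, -0.27); OW-C−OW-A = (-135, -155, -0.55).
Determinant of the coordinate differences = (-75)·(-155) − (-135)·20 = 14325.
∂h/∂x = [(-0.27)·(-155) − (-0.55)·20] / 14325 = +0.003689
∂h/∂y = [(-75)·(-0.55) − (-135)·(-0.27)] / 14325 = +0.0003351
h(442315, 4531662) = 109.97 + (+0.003689)·(380) + (+0.0003351)·(-105) = 109.97 +1.402 -0.035 = 111.337 m.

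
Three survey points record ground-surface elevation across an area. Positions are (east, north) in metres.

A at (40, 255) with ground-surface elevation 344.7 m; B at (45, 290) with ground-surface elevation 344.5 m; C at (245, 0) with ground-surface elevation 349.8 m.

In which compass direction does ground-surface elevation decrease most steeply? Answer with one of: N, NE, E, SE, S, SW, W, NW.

NW

Taking A as reference: B−A = (5, 35, -0.2); C−A = (205, -255, +5.1).
Determinant of the coordinate differences = 5·(-255) − 205·35 = -8450.
∂z/∂x = [(-0.2)·(-255) − (+5.1)·35] / -8450 = +0.01509
∂z/∂y = [5·(+5.1) − 205·(-0.2)] / -8450 = -0.007870
Steepest decrease is along −∇f = (-0.01509 E, +0.007870 N) → northwest.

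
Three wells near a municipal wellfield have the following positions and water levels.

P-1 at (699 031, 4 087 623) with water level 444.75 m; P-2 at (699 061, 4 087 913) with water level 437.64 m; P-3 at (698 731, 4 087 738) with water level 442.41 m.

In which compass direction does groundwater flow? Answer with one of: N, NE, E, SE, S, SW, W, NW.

N

With h = a·x + b·y + c and P-1 as origin, the differences give:
  30·a + 290·b = -7.11
  (-300)·a + 115·b = -2.34
Eliminate b (×115 and ×290, subtract): 90450·a = -139.050 → a = ∂h/∂x = -0.001537
Back-substitute: b = ∂h/∂y = -0.02436.
Flow = −∇h = (+0.001537 east, +0.02436 north), which points north.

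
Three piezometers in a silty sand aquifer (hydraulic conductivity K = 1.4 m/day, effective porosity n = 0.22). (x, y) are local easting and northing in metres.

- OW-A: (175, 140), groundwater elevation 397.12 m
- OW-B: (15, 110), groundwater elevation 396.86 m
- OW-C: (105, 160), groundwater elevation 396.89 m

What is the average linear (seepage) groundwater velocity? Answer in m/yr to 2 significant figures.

Three-point gradient (reference OW-A): Δ to OW-B = (-160, -30, -0.26), Δ to OW-C = (-70, 20, -0.23).
∂h/∂x = +0.002283, ∂h/∂y = -0.003509 (det = -5300).
|∇h| = √(0.002283² + -0.003509²) = 0.004186
Seepage velocity v = K·i/n = 1.4 × 0.004186 / 0.22 = 0.02664 m/day = 9.73 m/yr.

9.7 m/yr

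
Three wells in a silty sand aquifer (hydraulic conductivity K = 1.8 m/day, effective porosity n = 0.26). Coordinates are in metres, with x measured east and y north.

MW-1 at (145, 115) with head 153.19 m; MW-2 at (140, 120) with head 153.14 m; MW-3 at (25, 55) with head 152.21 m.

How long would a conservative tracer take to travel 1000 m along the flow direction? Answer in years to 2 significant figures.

Taking MW-1 as reference: MW-2−MW-1 = (-5, 5, -0.05); MW-3−MW-1 = (-120, -60, -0.98).
Determinant of the coordinate differences = (-5)·(-60) − (-120)·5 = 900.
∂h/∂x = [(-0.05)·(-60) − (-0.98)·5] / 900 = +0.008778
∂h/∂y = [(-5)·(-0.98) − (-120)·(-0.05)] / 900 = -0.001222
|∇h| = √(0.008778² + -0.001222²) = 0.008863
Seepage velocity v = K·i/n = 1.8 × 0.008863 / 0.26 = 0.06136 m/day.
t = 1000 / 0.06136 = 1.63e+04 days = 44.6 years.

45 years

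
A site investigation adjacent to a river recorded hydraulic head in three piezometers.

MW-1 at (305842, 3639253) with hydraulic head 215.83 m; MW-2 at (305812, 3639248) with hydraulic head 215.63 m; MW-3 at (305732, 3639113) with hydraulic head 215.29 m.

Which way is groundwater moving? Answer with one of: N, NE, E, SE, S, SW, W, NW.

W

Differences from MW-1: to MW-2 (Δx, Δy, Δh) = (-30, -5, -0.20); to MW-3 = (-110, -140, -0.54).
Solve a·Δx + b·Δy = Δh: det = (-30)·(-140) − (-110)·(-5) = 3650.
∂h/∂x = [(-0.20)·(-140) − (-0.54)·(-5)] / 3650 = +0.006932
∂h/∂y = [(-30)·(-0.54) − (-110)·(-0.20)] / 3650 = -0.001589
Flow = −∇h = (-0.006932 east, +0.001589 north), which points west.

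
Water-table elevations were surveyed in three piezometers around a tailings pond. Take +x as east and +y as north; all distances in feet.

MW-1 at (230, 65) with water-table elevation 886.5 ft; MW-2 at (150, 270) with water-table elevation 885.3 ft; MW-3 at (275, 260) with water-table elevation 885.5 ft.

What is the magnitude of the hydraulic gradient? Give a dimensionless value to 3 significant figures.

0.00552

Three-point gradient (reference MW-1): Δ to MW-2 = (-80, 205, -1.2), Δ to MW-3 = (45, 195, -1.0).
∂h/∂x = +0.001168, ∂h/∂y = -0.005398 (det = -24825).
|∇h| = √(0.001168² + -0.005398²) = 0.005523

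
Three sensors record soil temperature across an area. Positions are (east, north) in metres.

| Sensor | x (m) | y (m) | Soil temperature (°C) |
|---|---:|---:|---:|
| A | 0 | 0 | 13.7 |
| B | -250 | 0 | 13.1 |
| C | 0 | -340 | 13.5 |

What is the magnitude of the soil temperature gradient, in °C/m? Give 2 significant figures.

0.0025 °C/m

∂T/∂x = (13.1 − 13.7) / (-250 − 0) = +0.002400
∂T/∂y = (13.5 − 13.7) / (-340 − 0) = +0.0005882
|∇f| = √(0.002400² + 0.0005882²) = 0.002471 °C/m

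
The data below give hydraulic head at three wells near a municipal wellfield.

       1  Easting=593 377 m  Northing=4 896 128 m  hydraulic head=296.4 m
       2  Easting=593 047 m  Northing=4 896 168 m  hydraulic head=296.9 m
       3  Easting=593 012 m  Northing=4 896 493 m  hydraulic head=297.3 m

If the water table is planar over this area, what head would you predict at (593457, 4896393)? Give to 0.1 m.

Taking 1 as reference: 2−1 = (-330, 40, +0.5); 3−1 = (-365, 365, +0.9).
Determinant of the coordinate differences = (-330)·365 − (-365)·40 = -105850.
∂h/∂x = [(+0.5)·365 − (+0.9)·40] / -105850 = -0.001384
∂h/∂y = [(-330)·(+0.9) − (-365)·(+0.5)] / -105850 = +0.001082
h(593457, 4896393) = 296.4 + (-0.001384)·(80) + (+0.001082)·(265) = 296.4 -0.111 +0.287 = 296.576 m.

296.6 m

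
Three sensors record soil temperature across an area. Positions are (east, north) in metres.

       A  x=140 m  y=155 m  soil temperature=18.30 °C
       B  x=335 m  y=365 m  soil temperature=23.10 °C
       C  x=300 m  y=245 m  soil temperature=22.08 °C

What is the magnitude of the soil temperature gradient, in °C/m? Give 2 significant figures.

Taking A as reference: B−A = (195, 210, +4.80); C−A = (160, 90, +3.78).
Solve a·Δx + b·Δy = ΔT: det = 195·90 − 160·210 = -16050.
∂T/∂x = [(+4.80)·90 − (+3.78)·210] / -16050 = +0.02254
∂T/∂y = [195·(+3.78) − 160·(+4.80)] / -16050 = +0.001925
|∇f| = √(0.02254² + 0.001925²) = 0.02262 °C/m

0.023 °C/m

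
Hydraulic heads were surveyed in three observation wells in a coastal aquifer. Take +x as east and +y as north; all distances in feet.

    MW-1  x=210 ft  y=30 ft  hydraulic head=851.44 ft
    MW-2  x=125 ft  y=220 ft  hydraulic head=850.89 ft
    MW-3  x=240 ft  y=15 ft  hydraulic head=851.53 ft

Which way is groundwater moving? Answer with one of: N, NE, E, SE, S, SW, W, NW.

NW

Differences from MW-1: to MW-2 (Δx, Δy, Δh) = (-85, 190, -0.55); to MW-3 = (30, -15, +0.09).
Solve a·Δx + b·Δy = Δh: det = (-85)·(-15) − 30·190 = -4425.
∂h/∂x = [(-0.55)·(-15) − (+0.09)·190] / -4425 = +0.002000
∂h/∂y = [(-85)·(+0.09) − 30·(-0.55)] / -4425 = -0.002000
Flow = −∇h = (-0.002000 east, +0.002000 north), which points northwest.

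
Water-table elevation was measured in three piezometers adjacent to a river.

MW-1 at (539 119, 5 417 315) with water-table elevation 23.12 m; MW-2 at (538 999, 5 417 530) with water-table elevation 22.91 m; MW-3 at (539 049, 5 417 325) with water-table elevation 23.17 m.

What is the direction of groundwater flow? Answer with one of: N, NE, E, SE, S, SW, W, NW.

With h = a·x + b·y + c and MW-1 as origin, the differences give:
  (-120)·a + 215·b = -0.21
  (-70)·a + 10·b = +0.05
Eliminate b (×10 and ×215, subtract): 13850·a = -12.850 → a = ∂h/∂x = -0.0009278
Back-substitute: b = ∂h/∂y = -0.001495.
Flow = −∇h = (+0.0009278 east, +0.001495 north), which points northeast.

NE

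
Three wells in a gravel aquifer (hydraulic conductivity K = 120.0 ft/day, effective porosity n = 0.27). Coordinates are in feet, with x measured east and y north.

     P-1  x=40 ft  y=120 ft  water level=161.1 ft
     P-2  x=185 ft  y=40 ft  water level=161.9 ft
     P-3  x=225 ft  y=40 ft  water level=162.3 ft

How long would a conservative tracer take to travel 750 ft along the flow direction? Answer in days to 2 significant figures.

130 days

Taking P-1 as reference: P-2−P-1 = (145, -80, +0.8); P-3−P-1 = (185, -80, +1.2).
Solve a·Δx + b·Δy = Δh: det = 145·(-80) − 185·(-80) = 3200.
∂h/∂x = [(+0.8)·(-80) − (+1.2)·(-80)] / 3200 = +0.01000
∂h/∂y = [145·(+1.2) − 185·(+0.8)] / 3200 = +0.008125
|∇h| = √(0.01000² + 0.008125²) = 0.01288
Seepage velocity v = K·i/n = 120.0 × 0.01288 / 0.27 = 5.724 ft/day.
t = 750 / 5.724 = 131 days.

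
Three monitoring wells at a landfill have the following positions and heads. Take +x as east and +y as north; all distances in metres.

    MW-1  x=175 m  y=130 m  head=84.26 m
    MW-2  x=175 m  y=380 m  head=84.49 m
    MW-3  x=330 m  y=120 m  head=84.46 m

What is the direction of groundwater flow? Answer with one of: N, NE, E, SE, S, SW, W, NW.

With h = a·x + b·y + c and MW-1 as origin, the differences give:
  0·a + 250·b = +0.23
  155·a + (-10)·b = +0.20
Eliminate b (×(-10) and ×250, subtract): -38750·a = -52.300 → a = ∂h/∂x = +0.001350
Back-substitute: b = ∂h/∂y = +0.0009200.
Flow = −∇h = (-0.001350 east, -0.0009200 north), which points southwest.

SW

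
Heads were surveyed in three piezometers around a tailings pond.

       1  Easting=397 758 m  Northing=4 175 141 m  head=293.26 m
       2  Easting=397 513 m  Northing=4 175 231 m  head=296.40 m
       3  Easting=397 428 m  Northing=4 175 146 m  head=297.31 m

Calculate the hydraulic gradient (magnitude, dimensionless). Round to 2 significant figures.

0.012

Differences from 1: to 2 (Δx, Δy, Δh) = (-245, 90, +3.14); to 3 = (-330, 5, +4.05).
Determinant of the coordinate differences = (-245)·5 − (-330)·90 = 28475.
∂h/∂x = [(+3.14)·5 − (+4.05)·90] / 28475 = -0.01225
∂h/∂y = [(-245)·(+4.05) − (-330)·(+3.14)] / 28475 = +0.001543
|∇h| = √(-0.01225² + 0.001543²) = 0.01235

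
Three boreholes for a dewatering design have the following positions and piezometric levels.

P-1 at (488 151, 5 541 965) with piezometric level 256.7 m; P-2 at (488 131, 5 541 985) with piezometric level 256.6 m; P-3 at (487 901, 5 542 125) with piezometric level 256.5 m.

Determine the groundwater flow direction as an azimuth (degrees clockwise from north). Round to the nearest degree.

Taking P-1 as reference: P-2−P-1 = (-20, 20, -0.1); P-3−P-1 = (-250, 160, -0.2).
Determinant of the coordinate differences = (-20)·160 − (-250)·20 = 1800.
∂h/∂x = [(-0.1)·160 − (-0.2)·20] / 1800 = -0.006667
∂h/∂y = [(-20)·(-0.2) − (-250)·(-0.1)] / 1800 = -0.01167
Flow direction (−∇h) has components (+0.006667 E, +0.01167 N).
Azimuth = atan2(E, N) = atan2(+0.006667, +0.01167) = 29.7° ≈ 030°.

030°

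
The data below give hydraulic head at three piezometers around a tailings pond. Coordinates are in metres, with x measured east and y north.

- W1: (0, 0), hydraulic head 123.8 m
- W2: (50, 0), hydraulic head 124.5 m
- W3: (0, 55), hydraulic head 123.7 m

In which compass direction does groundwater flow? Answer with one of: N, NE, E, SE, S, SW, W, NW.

W

∂h/∂x = (124.5 − 123.8) / (50 − 0) = +0.01400
∂h/∂y = (123.7 − 123.8) / (55 − 0) = -0.001818
Flow = −∇h = (-0.01400 east, +0.001818 north), which points west.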